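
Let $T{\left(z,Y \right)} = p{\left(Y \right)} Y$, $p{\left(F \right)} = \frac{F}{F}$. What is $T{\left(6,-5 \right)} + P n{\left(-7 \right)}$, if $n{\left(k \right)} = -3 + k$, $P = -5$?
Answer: $45$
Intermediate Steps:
$p{\left(F \right)} = 1$
$T{\left(z,Y \right)} = Y$ ($T{\left(z,Y \right)} = 1 Y = Y$)
$T{\left(6,-5 \right)} + P n{\left(-7 \right)} = -5 - 5 \left(-3 - 7\right) = -5 - -50 = -5 + 50 = 45$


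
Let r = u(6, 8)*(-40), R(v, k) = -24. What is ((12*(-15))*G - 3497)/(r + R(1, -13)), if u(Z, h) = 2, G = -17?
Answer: 437/104 ≈ 4.2019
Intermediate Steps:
r = -80 (r = 2*(-40) = -80)
((12*(-15))*G - 3497)/(r + R(1, -13)) = ((12*(-15))*(-17) - 3497)/(-80 - 24) = (-180*(-17) - 3497)/(-104) = (3060 - 3497)*(-1/104) = -437*(-1/104) = 437/104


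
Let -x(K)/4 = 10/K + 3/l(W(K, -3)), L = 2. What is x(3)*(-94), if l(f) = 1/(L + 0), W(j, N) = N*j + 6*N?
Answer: 10528/3 ≈ 3509.3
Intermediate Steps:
W(j, N) = 6*N + N*j
l(f) = ½ (l(f) = 1/(2 + 0) = 1/2 = ½)
x(K) = -24 - 40/K (x(K) = -4*(10/K + 3/(½)) = -4*(10/K + 3*2) = -4*(10/K + 6) = -4*(6 + 10/K) = -24 - 40/K)
x(3)*(-94) = (-24 - 40/3)*(-94) = -112/3*(-94) = 10528/3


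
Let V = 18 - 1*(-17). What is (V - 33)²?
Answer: 4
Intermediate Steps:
V = 35 (V = 18 + 17 = 35)
(V - 33)² = (35 - 33)² = 2² = 4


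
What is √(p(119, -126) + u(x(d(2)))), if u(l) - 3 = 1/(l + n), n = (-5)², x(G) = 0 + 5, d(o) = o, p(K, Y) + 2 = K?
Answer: √108030/30 ≈ 10.956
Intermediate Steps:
p(K, Y) = -2 + K
x(G) = 5
n = 25
u(l) = 3 + 1/(25 + l) (u(l) = 3 + 1/(l + 25) = 3 + 1/(25 + l))
√(p(119, -126) + u(x(d(2)))) = √((-2 + 119) + (76 + 3*5)/(25 + 5)) = √(117 + (76 + 15)/30) = √(117 + (1/30)*91) = √(117 + 91/30) = √(3601/30) = √108030/30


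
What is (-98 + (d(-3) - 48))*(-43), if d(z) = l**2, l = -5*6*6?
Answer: -1386922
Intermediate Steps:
l = -180 (l = -30*6 = -180)
d(z) = 32400 (d(z) = (-180)**2 = 32400)
(-98 + (d(-3) - 48))*(-43) = (-98 + (32400 - 48))*(-43) = (-98 + 32352)*(-43) = 32254*(-43) = -1386922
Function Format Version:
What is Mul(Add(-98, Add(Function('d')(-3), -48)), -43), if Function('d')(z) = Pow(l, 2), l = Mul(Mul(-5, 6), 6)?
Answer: -1386922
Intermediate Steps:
l = -180 (l = Mul(-30, 6) = -180)
Function('d')(z) = 32400 (Function('d')(z) = Pow(-180, 2) = 32400)
Mul(Add(-98, Add(Function('d')(-3), -48)), -43) = Mul(Add(-98, Add(32400, -48)), -43) = Mul(Add(-98, 32352), -43) = Mul(32254, -43) = -1386922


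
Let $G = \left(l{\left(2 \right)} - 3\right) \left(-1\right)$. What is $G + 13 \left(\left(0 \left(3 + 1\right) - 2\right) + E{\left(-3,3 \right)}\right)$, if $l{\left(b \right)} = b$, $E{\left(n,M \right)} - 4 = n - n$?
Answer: $27$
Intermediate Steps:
$E{\left(n,M \right)} = 4$ ($E{\left(n,M \right)} = 4 + \left(n - n\right) = 4 + 0 = 4$)
$G = 1$ ($G = \left(2 - 3\right) \left(-1\right) = \left(-1\right) \left(-1\right) = 1$)
$G + 13 \left(\left(0 \left(3 + 1\right) - 2\right) + E{\left(-3,3 \right)}\right) = 1 + 13 \left(\left(0 \left(3 + 1\right) - 2\right) + 4\right) = 1 + 13 \left(\left(0 \cdot 4 - 2\right) + 4\right) = 1 + 13 \left(\left(0 - 2\right) + 4\right) = 1 + 13 \left(-2 + 4\right) = 1 + 13 \cdot 2 = 1 + 26 = 27$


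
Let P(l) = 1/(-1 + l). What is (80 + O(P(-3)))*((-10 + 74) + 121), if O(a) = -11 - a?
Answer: 51245/4 ≈ 12811.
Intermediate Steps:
(80 + O(P(-3)))*((-10 + 74) + 121) = (80 + (-11 - 1/(-1 - 3)))*((-10 + 74) + 121) = (80 + (-11 - 1/(-4)))*(64 + 121) = (80 + (-11 - 1*(-¼)))*185 = (80 + (-11 + ¼))*185 = (80 - 43/4)*185 = (277/4)*185 = 51245/4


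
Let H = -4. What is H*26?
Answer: -104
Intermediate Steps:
H*26 = -4*26 = -104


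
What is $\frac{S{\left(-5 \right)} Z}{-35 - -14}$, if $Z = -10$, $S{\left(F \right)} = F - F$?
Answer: $0$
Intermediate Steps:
$S{\left(F \right)} = 0$
$\frac{S{\left(-5 \right)} Z}{-35 - -14} = \frac{0 \left(-10\right)}{-35 - -14} = \frac{0}{-35 + 14} = \frac{0}{-21} = 0 \left(- \frac{1}{21}\right) = 0$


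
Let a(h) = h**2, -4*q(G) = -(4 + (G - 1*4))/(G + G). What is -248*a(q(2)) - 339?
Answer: -2743/8 ≈ -342.88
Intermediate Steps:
q(G) = 1/8 (q(G) = -(-1)*(4 + (G - 1*4))/(G + G)/4 = -(-1)*(4 + (G - 4))/((2*G))/4 = -(-1)*(4 + (-4 + G))*(1/(2*G))/4 = -(-1)*G*(1/(2*G))/4 = -(-1)/(4*2) = -1/4*(-1/2) = 1/8)
-248*a(q(2)) - 339 = -248*(1/8)**2 - 339 = -248*1/64 - 339 = -31/8 - 339 = -2743/8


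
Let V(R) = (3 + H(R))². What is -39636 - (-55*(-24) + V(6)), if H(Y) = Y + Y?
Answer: -41181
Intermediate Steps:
H(Y) = 2*Y
V(R) = (3 + 2*R)²
-39636 - (-55*(-24) + V(6)) = -39636 - (-55*(-24) + (3 + 2*6)²) = -39636 - (1320 + (3 + 12)²) = -39636 - (1320 + 15²) = -39636 - (1320 + 225) = -39636 - 1*1545 = -39636 - 1545 = -41181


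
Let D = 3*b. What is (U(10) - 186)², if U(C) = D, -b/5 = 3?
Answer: 53361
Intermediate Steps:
b = -15 (b = -5*3 = -15)
D = -45 (D = 3*(-15) = -45)
U(C) = -45
(U(10) - 186)² = (-45 - 186)² = (-231)² = 53361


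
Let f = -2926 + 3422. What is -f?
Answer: -496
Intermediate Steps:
f = 496
-f = -1*496 = -496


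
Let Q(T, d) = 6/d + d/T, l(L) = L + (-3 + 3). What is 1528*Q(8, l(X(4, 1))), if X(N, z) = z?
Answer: 9359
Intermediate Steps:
l(L) = L (l(L) = L + 0 = L)
1528*Q(8, l(X(4, 1))) = 1528*(6/1 + 1/8) = 1528*(6*1 + 1*(1/8)) = 1528*(6 + 1/8) = 1528*(49/8) = 9359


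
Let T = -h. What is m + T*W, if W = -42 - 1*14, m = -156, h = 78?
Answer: 4212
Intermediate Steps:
T = -78 (T = -1*78 = -78)
W = -56 (W = -42 - 14 = -56)
m + T*W = -156 - 78*(-56) = -156 + 4368 = 4212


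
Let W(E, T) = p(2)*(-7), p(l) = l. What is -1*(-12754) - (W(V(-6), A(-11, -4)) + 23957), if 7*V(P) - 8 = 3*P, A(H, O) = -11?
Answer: -11189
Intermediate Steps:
V(P) = 8/7 + 3*P/7 (V(P) = 8/7 + (3*P)/7 = 8/7 + 3*P/7)
W(E, T) = -14 (W(E, T) = 2*(-7) = -14)
-1*(-12754) - (W(V(-6), A(-11, -4)) + 23957) = -1*(-12754) - (-14 + 23957) = 12754 - 1*23943 = 12754 - 23943 = -11189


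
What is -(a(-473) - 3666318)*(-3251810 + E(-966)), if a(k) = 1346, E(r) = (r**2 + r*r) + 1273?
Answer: -5073145866700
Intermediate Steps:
E(r) = 1273 + 2*r**2 (E(r) = (r**2 + r**2) + 1273 = 2*r**2 + 1273 = 1273 + 2*r**2)
-(a(-473) - 3666318)*(-3251810 + E(-966)) = -(1346 - 3666318)*(-3251810 + (1273 + 2*(-966)**2)) = -(-3664972)*(-3251810 + (1273 + 2*933156)) = -(-3664972)*(-3251810 + (1273 + 1866312)) = -(-3664972)*(-3251810 + 1867585) = -(-3664972)*(-1384225) = -1*5073145866700 = -5073145866700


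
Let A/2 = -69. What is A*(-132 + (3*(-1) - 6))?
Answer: 19458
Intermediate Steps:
A = -138 (A = 2*(-69) = -138)
A*(-132 + (3*(-1) - 6)) = -138*(-132 + (3*(-1) - 6)) = -138*(-132 + (-3 - 6)) = -138*(-132 - 9) = -138*(-141) = 19458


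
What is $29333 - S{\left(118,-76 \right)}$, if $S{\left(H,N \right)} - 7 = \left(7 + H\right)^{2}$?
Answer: $13701$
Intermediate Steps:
$S{\left(H,N \right)} = 7 + \left(7 + H\right)^{2}$
$29333 - S{\left(118,-76 \right)} = 29333 - \left(7 + \left(7 + 118\right)^{2}\right) = 29333 - \left(7 + 125^{2}\right) = 29333 - \left(7 + 15625\right) = 29333 - 15632 = 13701$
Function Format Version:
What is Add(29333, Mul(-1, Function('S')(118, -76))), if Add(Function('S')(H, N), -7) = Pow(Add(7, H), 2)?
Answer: 13701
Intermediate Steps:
Function('S')(H, N) = Add(7, Pow(Add(7, H), 2))
Add(29333, Mul(-1, Function('S')(118, -76))) = Add(29333, Mul(-1, Add(7, Pow(Add(7, 118), 2)))) = Add(29333, Mul(-1, Add(7, Pow(125, 2)))) = Add(29333, Mul(-1, Add(7, 15625))) = Add(29333, Mul(-1, 15632)) = Add(29333, -15632) = 13701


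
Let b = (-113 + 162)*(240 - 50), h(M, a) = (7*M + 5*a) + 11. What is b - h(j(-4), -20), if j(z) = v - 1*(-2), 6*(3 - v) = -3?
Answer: 18721/2 ≈ 9360.5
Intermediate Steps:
v = 7/2 (v = 3 - ⅙*(-3) = 3 + ½ = 7/2 ≈ 3.5000)
j(z) = 11/2 (j(z) = 7/2 - 1*(-2) = 7/2 + 2 = 11/2)
h(M, a) = 11 + 5*a + 7*M (h(M, a) = (5*a + 7*M) + 11 = 11 + 5*a + 7*M)
b = 9310 (b = 49*190 = 9310)
b - h(j(-4), -20) = 9310 - (11 + 5*(-20) + 7*(11/2)) = 9310 - (11 - 100 + 77/2) = 9310 - 1*(-101/2) = 9310 + 101/2 = 18721/2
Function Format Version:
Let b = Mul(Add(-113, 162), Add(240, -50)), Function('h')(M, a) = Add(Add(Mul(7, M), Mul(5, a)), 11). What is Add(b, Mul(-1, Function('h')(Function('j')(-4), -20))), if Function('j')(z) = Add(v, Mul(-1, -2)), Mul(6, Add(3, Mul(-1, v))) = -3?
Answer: Rational(18721, 2) ≈ 9360.5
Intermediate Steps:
v = Rational(7, 2) (v = Add(3, Mul(Rational(-1, 6), -3)) = Add(3, Rational(1, 2)) = Rational(7, 2) ≈ 3.5000)
Function('j')(z) = Rational(11, 2) (Function('j')(z) = Add(Rational(7, 2), Mul(-1, -2)) = Add(Rational(7, 2), 2) = Rational(11, 2))
Function('h')(M, a) = Add(11, Mul(5, a), Mul(7, M)) (Function('h')(M, a) = Add(Add(Mul(5, a), Mul(7, M)), 11) = Add(11, Mul(5, a), Mul(7, M)))
b = 9310 (b = Mul(49, 190) = 9310)
Add(b, Mul(-1, Function('h')(Function('j')(-4), -20))) = Add(9310, Mul(-1, Add(11, Mul(5, -20), Mul(7, Rational(11, 2))))) = Add(9310, Mul(-1, Add(11, -100, Rational(77, 2)))) = Add(9310, Mul(-1, Rational(-101, 2))) = Add(9310, Rational(101, 2)) = Rational(18721, 2)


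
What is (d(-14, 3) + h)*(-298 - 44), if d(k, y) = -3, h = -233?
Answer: 80712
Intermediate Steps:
(d(-14, 3) + h)*(-298 - 44) = (-3 - 233)*(-298 - 44) = -236*(-342) = 80712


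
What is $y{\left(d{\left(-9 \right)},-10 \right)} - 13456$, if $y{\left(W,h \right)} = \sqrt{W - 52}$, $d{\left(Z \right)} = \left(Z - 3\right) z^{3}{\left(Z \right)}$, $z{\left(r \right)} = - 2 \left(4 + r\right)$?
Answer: $-13456 + 2 i \sqrt{3013} \approx -13456.0 + 109.78 i$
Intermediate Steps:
$z{\left(r \right)} = -8 - 2 r$
$d{\left(Z \right)} = \left(-8 - 2 Z\right)^{3} \left(-3 + Z\right)$ ($d{\left(Z \right)} = \left(Z - 3\right) \left(-8 - 2 Z\right)^{3} = \left(-3 + Z\right) \left(-8 - 2 Z\right)^{3} = \left(-8 - 2 Z\right)^{3} \left(-3 + Z\right)$)
$y{\left(W,h \right)} = \sqrt{-52 + W}$
$y{\left(d{\left(-9 \right)},-10 \right)} - 13456 = \sqrt{-52 + 8 \left(4 - 9\right)^{3} \left(3 - -9\right)} - 13456 = \sqrt{-52 + 8 \left(-5\right)^{3} \left(3 + 9\right)} - 13456 = \sqrt{-52 + 8 \left(-125\right) 12} - 13456 = \sqrt{-52 - 12000} - 13456 = \sqrt{-12052} - 13456 = 2 i \sqrt{3013} - 13456 = -13456 + 2 i \sqrt{3013}$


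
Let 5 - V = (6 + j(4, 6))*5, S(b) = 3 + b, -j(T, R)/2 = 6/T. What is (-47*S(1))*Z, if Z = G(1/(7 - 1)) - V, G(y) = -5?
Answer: -940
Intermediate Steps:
j(T, R) = -12/T
V = -10 (V = 5 - (6 - 12/4)*5 = 5 - (6 - 12*1/4)*5 = 5 - (6 - 3)*5 = 5 - 3*5 = 5 - 1*15 = 5 - 15 = -10)
Z = 5 (Z = -5 - 1*(-10) = -5 + 10 = 5)
(-47*S(1))*Z = -47*(3 + 1)*5 = -47*4*5 = -188*5 = -940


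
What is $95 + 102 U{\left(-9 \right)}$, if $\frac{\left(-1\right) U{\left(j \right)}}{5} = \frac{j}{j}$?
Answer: $-415$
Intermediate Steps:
$U{\left(j \right)} = -5$ ($U{\left(j \right)} = - 5 \frac{j}{j} = \left(-5\right) 1 = -5$)
$95 + 102 U{\left(-9 \right)} = 95 + 102 \left(-5\right) = 95 - 510 = -415$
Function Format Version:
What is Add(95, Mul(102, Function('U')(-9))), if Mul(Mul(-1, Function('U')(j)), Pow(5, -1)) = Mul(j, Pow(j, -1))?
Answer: -415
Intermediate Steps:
Function('U')(j) = -5 (Function('U')(j) = Mul(-5, Mul(j, Pow(j, -1))) = Mul(-5, 1) = -5)
Add(95, Mul(102, Function('U')(-9))) = Add(95, Mul(102, -5)) = Add(95, -510) = -415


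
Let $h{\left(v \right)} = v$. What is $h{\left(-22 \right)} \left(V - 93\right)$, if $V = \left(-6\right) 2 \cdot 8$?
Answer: $4158$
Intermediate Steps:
$V = -96$ ($V = \left(-12\right) 8 = -96$)
$h{\left(-22 \right)} \left(V - 93\right) = - 22 \left(-96 - 93\right) = \left(-22\right) \left(-189\right) = 4158$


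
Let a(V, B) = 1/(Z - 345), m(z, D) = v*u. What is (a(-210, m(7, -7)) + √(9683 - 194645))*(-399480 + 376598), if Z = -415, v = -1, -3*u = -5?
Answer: 11441/380 - 22882*I*√184962 ≈ 30.108 - 9.8409e+6*I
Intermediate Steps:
u = 5/3 (u = -⅓*(-5) = 5/3 ≈ 1.6667)
m(z, D) = -5/3 (m(z, D) = -1*5/3 = -5/3)
a(V, B) = -1/760 (a(V, B) = 1/(-415 - 345) = 1/(-760) = -1/760)
(a(-210, m(7, -7)) + √(9683 - 194645))*(-399480 + 376598) = (-1/760 + √(9683 - 194645))*(-399480 + 376598) = (-1/760 + √(-184962))*(-22882) = (-1/760 + I*√184962)*(-22882) = 11441/380 - 22882*I*√184962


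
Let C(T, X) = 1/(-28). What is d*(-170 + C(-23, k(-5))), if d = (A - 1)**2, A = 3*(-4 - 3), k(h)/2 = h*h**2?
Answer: -576081/7 ≈ -82297.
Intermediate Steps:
k(h) = 2*h**3 (k(h) = 2*(h*h**2) = 2*h**3)
C(T, X) = -1/28
A = -21 (A = 3*(-7) = -21)
d = 484 (d = (-21 - 1)**2 = (-22)**2 = 484)
d*(-170 + C(-23, k(-5))) = 484*(-170 - 1/28) = 484*(-4761/28) = -576081/7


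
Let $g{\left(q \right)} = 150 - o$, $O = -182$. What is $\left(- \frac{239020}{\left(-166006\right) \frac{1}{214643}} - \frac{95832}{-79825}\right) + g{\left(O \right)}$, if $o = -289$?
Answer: $\frac{2050586340035271}{6625714475} \approx 3.0949 \cdot 10^{5}$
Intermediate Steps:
$g{\left(q \right)} = 439$ ($g{\left(q \right)} = 150 - -289 = 150 + 289 = 439$)
$\left(- \frac{239020}{\left(-166006\right) \frac{1}{214643}} - \frac{95832}{-79825}\right) + g{\left(O \right)} = \left(- \frac{239020}{\left(-166006\right) \frac{1}{214643}} - \frac{95832}{-79825}\right) + 439 = \left(- \frac{239020}{\left(-166006\right) \frac{1}{214643}} - - \frac{95832}{79825}\right) + 439 = \left(- \frac{239020}{- \frac{166006}{214643}} + \frac{95832}{79825}\right) + 439 = \left(\left(-239020\right) \left(- \frac{214643}{166006}\right) + \frac{95832}{79825}\right) + 439 = \left(\frac{25651984930}{83003} + \frac{95832}{79825}\right) + 439 = \frac{2047677651380746}{6625714475} + 439 = \frac{2050586340035271}{6625714475}$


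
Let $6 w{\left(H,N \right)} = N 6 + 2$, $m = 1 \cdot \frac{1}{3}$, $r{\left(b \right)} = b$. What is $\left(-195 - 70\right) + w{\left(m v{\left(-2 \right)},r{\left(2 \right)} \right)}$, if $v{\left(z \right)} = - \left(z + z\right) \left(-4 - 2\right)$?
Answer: $- \frac{788}{3} \approx -262.67$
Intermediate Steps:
$v{\left(z \right)} = 12 z$ ($v{\left(z \right)} = - 2 z \left(-6\right) = - \left(-12\right) z = 12 z$)
$m = \frac{1}{3}$ ($m = 1 \cdot \frac{1}{3} = \frac{1}{3} \approx 0.33333$)
$w{\left(H,N \right)} = \frac{1}{3} + N$ ($w{\left(H,N \right)} = \frac{N 6 + 2}{6} = \frac{6 N + 2}{6} = \frac{2 + 6 N}{6} = \frac{1}{3} + N$)
$\left(-195 - 70\right) + w{\left(m v{\left(-2 \right)},r{\left(2 \right)} \right)} = \left(-195 - 70\right) + \left(\frac{1}{3} + 2\right) = \left(-195 - 70\right) + \frac{7}{3} = -265 + \frac{7}{3} = - \frac{788}{3}$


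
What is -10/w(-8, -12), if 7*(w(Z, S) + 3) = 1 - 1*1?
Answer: 10/3 ≈ 3.3333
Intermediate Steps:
w(Z, S) = -3 (w(Z, S) = -3 + (1 - 1*1)/7 = -3 + (1 - 1)/7 = -3 + (⅐)*0 = -3 + 0 = -3)
-10/w(-8, -12) = -10/(-3) = -⅓*(-10) = 10/3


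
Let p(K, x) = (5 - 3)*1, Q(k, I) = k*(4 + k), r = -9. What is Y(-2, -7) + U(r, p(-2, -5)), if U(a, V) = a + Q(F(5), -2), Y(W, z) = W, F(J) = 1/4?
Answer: -159/16 ≈ -9.9375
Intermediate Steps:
F(J) = ¼
p(K, x) = 2 (p(K, x) = 2*1 = 2)
U(a, V) = 17/16 + a (U(a, V) = a + (4 + ¼)/4 = a + (¼)*(17/4) = a + 17/16 = 17/16 + a)
Y(-2, -7) + U(r, p(-2, -5)) = -2 + (17/16 - 9) = -2 - 127/16 = -159/16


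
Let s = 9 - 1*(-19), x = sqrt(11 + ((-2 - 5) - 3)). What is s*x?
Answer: 28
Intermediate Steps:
x = 1 (x = sqrt(11 + (-7 - 3)) = sqrt(11 - 10) = sqrt(1) = 1)
s = 28 (s = 9 + 19 = 28)
s*x = 28*1 = 28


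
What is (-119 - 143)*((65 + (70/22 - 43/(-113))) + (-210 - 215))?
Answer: 116079624/1243 ≈ 93387.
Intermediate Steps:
(-119 - 143)*((65 + (70/22 - 43/(-113))) + (-210 - 215)) = -262*((65 + (70*(1/22) - 43*(-1/113))) - 425) = -262*((65 + (35/11 + 43/113)) - 425) = -262*((65 + 4428/1243) - 425) = -262*(85223/1243 - 425) = -262*(-443052/1243) = 116079624/1243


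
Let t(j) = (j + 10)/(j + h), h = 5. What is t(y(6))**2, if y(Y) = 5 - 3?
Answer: 144/49 ≈ 2.9388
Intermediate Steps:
y(Y) = 2
t(j) = (10 + j)/(5 + j) (t(j) = (j + 10)/(j + 5) = (10 + j)/(5 + j))
t(y(6))**2 = ((10 + 2)/(5 + 2))**2 = (12/7)**2 = 144/49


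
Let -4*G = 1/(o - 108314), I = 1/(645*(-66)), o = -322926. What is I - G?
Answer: -176753/7343154720 ≈ -2.4070e-5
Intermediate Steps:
I = -1/42570 (I = 1/(-42570) = -1/42570 ≈ -2.3491e-5)
G = 1/1724960 (G = -1/(4*(-322926 - 108314)) = -¼/(-431240) = -¼*(-1/431240) = 1/1724960 ≈ 5.7972e-7)
I - G = -1/42570 - 1*1/1724960 = -1/42570 - 1/1724960 = -176753/7343154720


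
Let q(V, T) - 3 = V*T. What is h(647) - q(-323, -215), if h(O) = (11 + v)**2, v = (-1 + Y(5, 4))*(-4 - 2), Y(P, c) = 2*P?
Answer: -67599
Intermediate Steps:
v = -54 (v = (-1 + 2*5)*(-4 - 2) = (-1 + 10)*(-6) = 9*(-6) = -54)
q(V, T) = 3 + T*V (q(V, T) = 3 + V*T = 3 + T*V)
h(O) = 1849 (h(O) = (11 - 54)**2 = (-43)**2 = 1849)
h(647) - q(-323, -215) = 1849 - (3 - 215*(-323)) = 1849 - (3 + 69445) = 1849 - 1*69448 = 1849 - 69448 = -67599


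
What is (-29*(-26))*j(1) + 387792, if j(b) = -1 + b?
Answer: 387792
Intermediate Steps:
(-29*(-26))*j(1) + 387792 = (-29*(-26))*(-1 + 1) + 387792 = 754*0 + 387792 = 0 + 387792 = 387792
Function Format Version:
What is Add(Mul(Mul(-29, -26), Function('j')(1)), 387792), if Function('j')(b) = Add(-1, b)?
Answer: 387792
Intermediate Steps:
Add(Mul(Mul(-29, -26), Function('j')(1)), 387792) = Add(Mul(Mul(-29, -26), Add(-1, 1)), 387792) = Add(Mul(754, 0), 387792) = Add(0, 387792) = 387792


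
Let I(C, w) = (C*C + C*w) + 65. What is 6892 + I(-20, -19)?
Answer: 7737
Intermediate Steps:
I(C, w) = 65 + C² + C*w (I(C, w) = (C² + C*w) + 65 = 65 + C² + C*w)
6892 + I(-20, -19) = 6892 + (65 + (-20)² - 20*(-19)) = 6892 + (65 + 400 + 380) = 6892 + 845 = 7737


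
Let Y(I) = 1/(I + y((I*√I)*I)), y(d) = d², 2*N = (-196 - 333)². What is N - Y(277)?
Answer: 114090687757618998/815396512717 ≈ 1.3992e+5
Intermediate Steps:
N = 279841/2 (N = (-196 - 333)²/2 = (½)*(-529)² = (½)*279841 = 279841/2 ≈ 1.3992e+5)
Y(I) = 1/(I + I⁵) (Y(I) = 1/(I + ((I*√I)*I)²) = 1/(I + (I^(3/2)*I)²) = 1/(I + (I^(5/2))²) = 1/(I + I⁵))
N - Y(277) = 279841/2 - 1/(277 + 277⁵) = 279841/2 - 1/(277 + 1630793025157) = 279841/2 - 1/1630793025434 = 114090687757618998/815396512717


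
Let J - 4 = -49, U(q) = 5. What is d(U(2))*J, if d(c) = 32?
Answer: -1440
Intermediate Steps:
J = -45 (J = 4 - 49 = -45)
d(U(2))*J = 32*(-45) = -1440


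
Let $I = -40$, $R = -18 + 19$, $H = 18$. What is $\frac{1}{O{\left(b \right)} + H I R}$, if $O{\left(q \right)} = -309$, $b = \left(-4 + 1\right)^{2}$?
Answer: $- \frac{1}{1029} \approx -0.00097182$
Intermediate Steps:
$b = 9$ ($b = \left(-3\right)^{2} = 9$)
$R = 1$
$\frac{1}{O{\left(b \right)} + H I R} = \frac{1}{-309 + 18 \left(-40\right) 1} = \frac{1}{-309 - 720} = \frac{1}{-1029} = - \frac{1}{1029}$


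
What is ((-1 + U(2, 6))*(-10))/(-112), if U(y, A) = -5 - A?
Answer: -15/14 ≈ -1.0714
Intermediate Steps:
((-1 + U(2, 6))*(-10))/(-112) = ((-1 + (-5 - 1*6))*(-10))/(-112) = ((-1 + (-5 - 6))*(-10))*(-1/112) = ((-1 - 11)*(-10))*(-1/112) = -12*(-10)*(-1/112) = 120*(-1/112) = -15/14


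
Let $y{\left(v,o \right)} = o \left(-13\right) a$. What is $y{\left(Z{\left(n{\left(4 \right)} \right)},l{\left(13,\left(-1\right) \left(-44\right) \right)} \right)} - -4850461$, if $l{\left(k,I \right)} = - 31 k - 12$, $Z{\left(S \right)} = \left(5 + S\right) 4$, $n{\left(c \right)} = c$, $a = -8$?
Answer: $4807301$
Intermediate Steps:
$Z{\left(S \right)} = 20 + 4 S$
$l{\left(k,I \right)} = -12 - 31 k$
$y{\left(v,o \right)} = 104 o$ ($y{\left(v,o \right)} = o \left(-13\right) \left(-8\right) = - 13 o \left(-8\right) = 104 o$)
$y{\left(Z{\left(n{\left(4 \right)} \right)},l{\left(13,\left(-1\right) \left(-44\right) \right)} \right)} - -4850461 = 104 \left(-12 - 403\right) - -4850461 = 104 \left(-12 - 403\right) + 4850461 = 104 \left(-415\right) + 4850461 = -43160 + 4850461 = 4807301$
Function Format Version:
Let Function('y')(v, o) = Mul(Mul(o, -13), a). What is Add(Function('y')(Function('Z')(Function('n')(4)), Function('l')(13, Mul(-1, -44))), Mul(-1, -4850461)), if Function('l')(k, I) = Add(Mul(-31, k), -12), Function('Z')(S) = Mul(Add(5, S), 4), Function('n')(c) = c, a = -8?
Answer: 4807301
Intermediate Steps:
Function('Z')(S) = Add(20, Mul(4, S))
Function('l')(k, I) = Add(-12, Mul(-31, k))
Function('y')(v, o) = Mul(104, o) (Function('y')(v, o) = Mul(Mul(o, -13), -8) = Mul(Mul(-13, o), -8) = Mul(104, o))
Add(Function('y')(Function('Z')(Function('n')(4)), Function('l')(13, Mul(-1, -44))), Mul(-1, -4850461)) = Add(Mul(104, Add(-12, Mul(-31, 13))), Mul(-1, -4850461)) = Add(Mul(104, Add(-12, -403)), 4850461) = Add(Mul(104, -415), 4850461) = Add(-43160, 4850461) = 4807301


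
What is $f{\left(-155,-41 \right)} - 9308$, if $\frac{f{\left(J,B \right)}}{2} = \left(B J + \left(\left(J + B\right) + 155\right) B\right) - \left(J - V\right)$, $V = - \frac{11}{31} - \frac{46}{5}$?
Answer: $\frac{1093508}{155} \approx 7054.9$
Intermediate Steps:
$V = - \frac{1481}{155}$ ($V = \left(-11\right) \frac{1}{31} - \frac{46}{5} = - \frac{11}{31} - \frac{46}{5} = - \frac{1481}{155} \approx -9.5548$)
$f{\left(J,B \right)} = - \frac{2962}{155} - 2 J + 2 B J + 2 B \left(155 + B + J\right)$ ($f{\left(J,B \right)} = 2 \left(\left(B J + \left(\left(J + B\right) + 155\right) B\right) - \left(\frac{1481}{155} + J\right)\right) = 2 \left(\left(B J + \left(\left(B + J\right) + 155\right) B\right) - \left(\frac{1481}{155} + J\right)\right) = 2 \left(\left(B J + \left(155 + B + J\right) B\right) - \left(\frac{1481}{155} + J\right)\right) = 2 \left(\left(B J + B \left(155 + B + J\right)\right) - \left(\frac{1481}{155} + J\right)\right) = 2 \left(- \frac{1481}{155} - J + B J + B \left(155 + B + J\right)\right) = - \frac{2962}{155} - 2 J + 2 B J + 2 B \left(155 + B + J\right)$)
$f{\left(-155,-41 \right)} - 9308 = \left(- \frac{2962}{155} - -310 + 2 \left(-41\right)^{2} + 310 \left(-41\right) + 4 \left(-41\right) \left(-155\right)\right) - 9308 = \left(- \frac{2962}{155} + 310 + 2 \cdot 1681 - 12710 + 25420\right) - 9308 = \left(- \frac{2962}{155} + 310 + 3362 - 12710 + 25420\right) - 9308 = \frac{2536248}{155} - 9308 = \frac{1093508}{155}$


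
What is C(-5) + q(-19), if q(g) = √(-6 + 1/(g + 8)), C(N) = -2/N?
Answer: ⅖ + I*√737/11 ≈ 0.4 + 2.468*I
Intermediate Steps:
q(g) = √(-6 + 1/(8 + g))
C(-5) + q(-19) = -2/(-5) + √((-47 - 6*(-19))/(8 - 19)) = -2*(-⅕) + √((-47 + 114)/(-11)) = ⅖ + √(-1/11*67) = ⅖ + √(-67/11) = ⅖ + I*√737/11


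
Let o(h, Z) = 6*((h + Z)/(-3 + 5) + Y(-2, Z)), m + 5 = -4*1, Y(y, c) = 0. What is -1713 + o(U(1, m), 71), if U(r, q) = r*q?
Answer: -1527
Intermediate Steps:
m = -9 (m = -5 - 4*1 = -5 - 4 = -9)
U(r, q) = q*r
o(h, Z) = 3*Z + 3*h (o(h, Z) = 6*((h + Z)/(-3 + 5) + 0) = 6*((Z + h)/2 + 0) = 6*((Z + h)*(1/2) + 0) = 6*((Z/2 + h/2) + 0) = 6*(Z/2 + h/2) = 3*Z + 3*h)
-1713 + o(U(1, m), 71) = -1713 + (3*71 + 3*(-9*1)) = -1713 + (213 + 3*(-9)) = -1713 + (213 - 27) = -1713 + 186 = -1527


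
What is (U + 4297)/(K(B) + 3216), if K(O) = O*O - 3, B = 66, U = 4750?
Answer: 9047/7569 ≈ 1.1953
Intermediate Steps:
K(O) = -3 + O**2 (K(O) = O**2 - 3 = -3 + O**2)
(U + 4297)/(K(B) + 3216) = (4750 + 4297)/((-3 + 66**2) + 3216) = 9047/((-3 + 4356) + 3216) = 9047/(4353 + 3216) = 9047/7569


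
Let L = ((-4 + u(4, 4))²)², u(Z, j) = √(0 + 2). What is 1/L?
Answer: (4 - √2)⁻⁴ ≈ 0.022368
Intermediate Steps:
u(Z, j) = √2
L = (-4 + √2)⁴ (L = ((-4 + √2)²)² = (-4 + √2)⁴ ≈ 44.706)
1/L = 1/((4 - √2)⁴) = (4 - √2)⁻⁴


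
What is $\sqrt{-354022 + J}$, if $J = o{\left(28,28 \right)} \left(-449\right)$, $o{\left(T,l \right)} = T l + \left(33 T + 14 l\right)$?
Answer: $i \sqrt{1296922} \approx 1138.8 i$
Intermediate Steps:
$o{\left(T,l \right)} = 14 l + 33 T + T l$ ($o{\left(T,l \right)} = T l + \left(14 l + 33 T\right) = 14 l + 33 T + T l$)
$J = -942900$ ($J = \left(14 \cdot 28 + 33 \cdot 28 + 28 \cdot 28\right) \left(-449\right) = \left(392 + 924 + 784\right) \left(-449\right) = 2100 \left(-449\right) = -942900$)
$\sqrt{-354022 + J} = \sqrt{-354022 - 942900} = \sqrt{-1296922} = i \sqrt{1296922}$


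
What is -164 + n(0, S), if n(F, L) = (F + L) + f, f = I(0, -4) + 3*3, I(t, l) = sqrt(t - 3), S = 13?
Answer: -142 + I*sqrt(3) ≈ -142.0 + 1.732*I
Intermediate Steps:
I(t, l) = sqrt(-3 + t)
f = 9 + I*sqrt(3) (f = sqrt(-3 + 0) + 3*3 = sqrt(-3) + 9 = I*sqrt(3) + 9 = 9 + I*sqrt(3) ≈ 9.0 + 1.732*I)
n(F, L) = 9 + F + L + I*sqrt(3) (n(F, L) = (F + L) + (9 + I*sqrt(3)) = 9 + F + L + I*sqrt(3))
-164 + n(0, S) = -164 + (9 + 0 + 13 + I*sqrt(3)) = -164 + (22 + I*sqrt(3)) = -142 + I*sqrt(3)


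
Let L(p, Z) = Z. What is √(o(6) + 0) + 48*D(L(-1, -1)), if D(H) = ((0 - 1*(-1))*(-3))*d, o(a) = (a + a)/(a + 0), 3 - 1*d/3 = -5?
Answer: -3456 + √2 ≈ -3454.6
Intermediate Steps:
d = 24 (d = 9 - 3*(-5) = 9 + 15 = 24)
o(a) = 2 (o(a) = (2*a)/a = 2)
D(H) = -72 (D(H) = ((0 - 1*(-1))*(-3))*24 = ((0 + 1)*(-3))*24 = (1*(-3))*24 = -3*24 = -72)
√(o(6) + 0) + 48*D(L(-1, -1)) = √(2 + 0) + 48*(-72) = √2 - 3456 = -3456 + √2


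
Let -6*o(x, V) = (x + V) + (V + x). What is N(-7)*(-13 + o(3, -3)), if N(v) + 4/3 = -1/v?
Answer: 325/21 ≈ 15.476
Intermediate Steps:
N(v) = -4/3 - 1/v
o(x, V) = -V/3 - x/3 (o(x, V) = -((x + V) + (V + x))/6 = -((V + x) + (V + x))/6 = -(2*V + 2*x)/6 = -V/3 - x/3)
N(-7)*(-13 + o(3, -3)) = (-4/3 - 1/(-7))*(-13 + (-⅓*(-3) - ⅓*3)) = (-4/3 - 1*(-⅐))*(-13 + (1 - 1)) = (-4/3 + ⅐)*(-13 + 0) = -25/21*(-13) = 325/21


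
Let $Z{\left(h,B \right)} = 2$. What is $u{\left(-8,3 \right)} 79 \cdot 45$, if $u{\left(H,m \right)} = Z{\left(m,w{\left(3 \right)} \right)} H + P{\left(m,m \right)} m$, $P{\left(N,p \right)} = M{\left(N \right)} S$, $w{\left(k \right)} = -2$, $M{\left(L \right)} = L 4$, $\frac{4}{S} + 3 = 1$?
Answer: $-312840$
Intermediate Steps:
$S = -2$ ($S = \frac{4}{-3 + 1} = \frac{4}{-2} = 4 \left(- \frac{1}{2}\right) = -2$)
$M{\left(L \right)} = 4 L$
$P{\left(N,p \right)} = - 8 N$ ($P{\left(N,p \right)} = 4 N \left(-2\right) = - 8 N$)
$u{\left(H,m \right)} = - 8 m^{2} + 2 H$ ($u{\left(H,m \right)} = 2 H + - 8 m m = 2 H - 8 m^{2} = - 8 m^{2} + 2 H$)
$u{\left(-8,3 \right)} 79 \cdot 45 = \left(- 8 \cdot 3^{2} + 2 \left(-8\right)\right) 79 \cdot 45 = \left(\left(-8\right) 9 - 16\right) 79 \cdot 45 = \left(-72 - 16\right) 79 \cdot 45 = \left(-88\right) 79 \cdot 45 = \left(-6952\right) 45 = -312840$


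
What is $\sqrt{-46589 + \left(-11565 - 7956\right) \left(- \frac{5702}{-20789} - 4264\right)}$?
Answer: $\frac{\sqrt{35951362658860117}}{20789} \approx 9120.6$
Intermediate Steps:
$\sqrt{-46589 + \left(-11565 - 7956\right) \left(- \frac{5702}{-20789} - 4264\right)} = \sqrt{-46589 - 19521 \left(\left(-5702\right) \left(- \frac{1}{20789}\right) - 4264\right)} = \sqrt{-46589 - 19521 \left(\frac{5702}{20789} - 4264\right)} = \sqrt{-46589 - - \frac{1730313993474}{20789}} = \sqrt{-46589 + \frac{1730313993474}{20789}} = \sqrt{\frac{1729345454753}{20789}} = \frac{\sqrt{35951362658860117}}{20789}$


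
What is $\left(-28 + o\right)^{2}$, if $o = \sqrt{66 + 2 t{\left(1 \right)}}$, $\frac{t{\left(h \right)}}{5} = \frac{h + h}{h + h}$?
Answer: $860 - 112 \sqrt{19} \approx 371.8$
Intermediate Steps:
$t{\left(h \right)} = 5$ ($t{\left(h \right)} = 5 \frac{h + h}{h + h} = 5 \frac{2 h}{2 h} = 5 \cdot 2 h \frac{1}{2 h} = 5 \cdot 1 = 5$)
$o = 2 \sqrt{19}$ ($o = \sqrt{66 + 2 \cdot 5} = \sqrt{66 + 10} = \sqrt{76} = 2 \sqrt{19} \approx 8.7178$)
$\left(-28 + o\right)^{2} = \left(-28 + 2 \sqrt{19}\right)^{2}$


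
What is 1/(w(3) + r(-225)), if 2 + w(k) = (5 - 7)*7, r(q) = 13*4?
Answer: 1/36 ≈ 0.027778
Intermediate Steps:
r(q) = 52
w(k) = -16 (w(k) = -2 + (5 - 7)*7 = -2 - 2*7 = -2 - 14 = -16)
1/(w(3) + r(-225)) = 1/(-16 + 52) = 1/36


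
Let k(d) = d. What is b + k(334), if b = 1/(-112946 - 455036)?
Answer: 189705987/567982 ≈ 334.00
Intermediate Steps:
b = -1/567982 (b = 1/(-567982) = -1/567982 ≈ -1.7606e-6)
b + k(334) = -1/567982 + 334 = 189705987/567982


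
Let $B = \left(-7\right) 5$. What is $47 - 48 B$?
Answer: $1727$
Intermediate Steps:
$B = -35$
$47 - 48 B = 47 - -1680 = 47 + 1680 = 1727$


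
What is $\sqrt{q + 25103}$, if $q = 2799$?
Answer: $\sqrt{27902} \approx 167.04$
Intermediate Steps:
$\sqrt{q + 25103} = \sqrt{2799 + 25103} = \sqrt{27902}$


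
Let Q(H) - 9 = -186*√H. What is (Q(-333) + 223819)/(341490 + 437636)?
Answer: 111914/389563 - 279*I*√37/389563 ≈ 0.28728 - 0.0043564*I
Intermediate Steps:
Q(H) = 9 - 186*√H
(Q(-333) + 223819)/(341490 + 437636) = ((9 - 558*I*√37) + 223819)/(341490 + 437636) = ((9 - 558*I*√37) + 223819)/779126 = ((9 - 558*I*√37) + 223819)*(1/779126) = (223828 - 558*I*√37)*(1/779126) = 111914/389563 - 279*I*√37/389563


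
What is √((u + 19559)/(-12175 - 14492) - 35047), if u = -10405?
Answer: I*√2769242031389/8889 ≈ 187.21*I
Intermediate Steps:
√((u + 19559)/(-12175 - 14492) - 35047) = √((-10405 + 19559)/(-12175 - 14492) - 35047) = √(9154/(-26667) - 35047) = √(9154*(-1/26667) - 35047) = √(-9154/26667 - 35047) = √(-934607503/26667) = I*√2769242031389/8889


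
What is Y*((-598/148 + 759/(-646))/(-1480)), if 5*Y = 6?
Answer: 18699/4421870 ≈ 0.0042288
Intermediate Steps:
Y = 6/5 (Y = (⅕)*6 = 6/5 ≈ 1.2000)
Y*((-598/148 + 759/(-646))/(-1480)) = 6*((-598/148 + 759/(-646))/(-1480))/5 = 6*((-598*1/148 + 759*(-1/646))*(-1/1480))/5 = 6*((-299/74 - 759/646)*(-1/1480))/5 = 6*(-62330/11951*(-1/1480))/5 = (6/5)*(6233/1768748) = 18699/4421870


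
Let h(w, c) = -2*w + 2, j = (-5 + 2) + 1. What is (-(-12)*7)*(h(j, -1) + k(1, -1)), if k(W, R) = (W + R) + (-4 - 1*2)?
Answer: 0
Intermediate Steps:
k(W, R) = -6 + R + W (k(W, R) = (R + W) + (-4 - 2) = (R + W) - 6 = -6 + R + W)
j = -2 (j = -3 + 1 = -2)
h(w, c) = 2 - 2*w
(-(-12)*7)*(h(j, -1) + k(1, -1)) = (-(-12)*7)*((2 - 2*(-2)) + (-6 - 1 + 1)) = (-6*(-14))*((2 + 4) - 6) = 84*(6 - 6) = 84*0 = 0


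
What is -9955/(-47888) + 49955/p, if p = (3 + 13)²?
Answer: 149674595/766208 ≈ 195.34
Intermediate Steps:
p = 256 (p = 16² = 256)
-9955/(-47888) + 49955/p = -9955/(-47888) + 49955/256 = -9955*(-1/47888) + 49955*(1/256) = 9955/47888 + 49955/256 = 149674595/766208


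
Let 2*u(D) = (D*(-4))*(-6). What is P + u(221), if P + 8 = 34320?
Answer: 36964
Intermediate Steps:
u(D) = 12*D (u(D) = ((D*(-4))*(-6))/2 = (-4*D*(-6))/2 = (24*D)/2 = 12*D)
P = 34312 (P = -8 + 34320 = 34312)
P + u(221) = 34312 + 12*221 = 34312 + 2652 = 36964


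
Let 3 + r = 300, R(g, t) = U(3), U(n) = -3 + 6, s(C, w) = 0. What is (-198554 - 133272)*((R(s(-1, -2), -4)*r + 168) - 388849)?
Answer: 128678804540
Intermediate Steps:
U(n) = 3
R(g, t) = 3
r = 297 (r = -3 + 300 = 297)
(-198554 - 133272)*((R(s(-1, -2), -4)*r + 168) - 388849) = (-198554 - 133272)*((3*297 + 168) - 388849) = -331826*((891 + 168) - 388849) = -331826*(1059 - 388849) = -331826*(-387790) = 128678804540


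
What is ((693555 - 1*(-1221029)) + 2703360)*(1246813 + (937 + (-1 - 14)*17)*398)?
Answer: 7011188860056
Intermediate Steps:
((693555 - 1*(-1221029)) + 2703360)*(1246813 + (937 + (-1 - 14)*17)*398) = ((693555 + 1221029) + 2703360)*(1246813 + (937 - 15*17)*398) = (1914584 + 2703360)*(1246813 + (937 - 255)*398) = 4617944*(1246813 + 682*398) = 4617944*(1246813 + 271436) = 4617944*1518249 = 7011188860056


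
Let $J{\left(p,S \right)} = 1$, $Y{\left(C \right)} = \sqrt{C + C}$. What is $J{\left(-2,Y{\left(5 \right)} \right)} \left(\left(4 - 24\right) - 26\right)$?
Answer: $-46$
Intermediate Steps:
$Y{\left(C \right)} = \sqrt{2} \sqrt{C}$ ($Y{\left(C \right)} = \sqrt{2 C} = \sqrt{2} \sqrt{C}$)
$J{\left(-2,Y{\left(5 \right)} \right)} \left(\left(4 - 24\right) - 26\right) = 1 \left(\left(4 - 24\right) - 26\right) = 1 \left(-20 - 26\right) = 1 \left(-46\right) = -46$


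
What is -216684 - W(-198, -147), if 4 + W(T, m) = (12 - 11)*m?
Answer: -216533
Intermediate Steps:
W(T, m) = -4 + m (W(T, m) = -4 + (12 - 11)*m = -4 + 1*m = -4 + m)
-216684 - W(-198, -147) = -216684 - (-4 - 147) = -216684 - 1*(-151) = -216684 + 151 = -216533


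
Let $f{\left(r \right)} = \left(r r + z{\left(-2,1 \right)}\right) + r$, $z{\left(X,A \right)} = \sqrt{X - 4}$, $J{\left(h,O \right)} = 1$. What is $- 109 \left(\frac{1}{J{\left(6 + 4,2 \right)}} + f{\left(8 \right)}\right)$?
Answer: $-7957 - 109 i \sqrt{6} \approx -7957.0 - 266.99 i$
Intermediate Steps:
$z{\left(X,A \right)} = \sqrt{-4 + X}$
$f{\left(r \right)} = r + r^{2} + i \sqrt{6}$ ($f{\left(r \right)} = \left(r r + \sqrt{-4 - 2}\right) + r = \left(r^{2} + \sqrt{-6}\right) + r = \left(r^{2} + i \sqrt{6}\right) + r = r + r^{2} + i \sqrt{6}$)
$- 109 \left(\frac{1}{J{\left(6 + 4,2 \right)}} + f{\left(8 \right)}\right) = - 109 \left(1^{-1} + \left(8 + 8^{2} + i \sqrt{6}\right)\right) = - 109 \left(1 + \left(8 + 64 + i \sqrt{6}\right)\right) = - 109 \left(1 + \left(72 + i \sqrt{6}\right)\right) = - 109 \left(73 + i \sqrt{6}\right) = -7957 - 109 i \sqrt{6}$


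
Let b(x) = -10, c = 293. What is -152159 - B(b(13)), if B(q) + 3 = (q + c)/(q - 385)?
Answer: -60101337/395 ≈ -1.5216e+5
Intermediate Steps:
B(q) = -3 + (293 + q)/(-385 + q) (B(q) = -3 + (q + 293)/(q - 385) = -3 + (293 + q)/(-385 + q))
-152159 - B(b(13)) = -152159 - 2*(724 - 1*(-10))/(-385 - 10) = -152159 - 2*(724 + 10)/(-395) = -152159 - 2*(-1)*734/395 = -152159 - 1*(-1468/395) = -152159 + 1468/395 = -60101337/395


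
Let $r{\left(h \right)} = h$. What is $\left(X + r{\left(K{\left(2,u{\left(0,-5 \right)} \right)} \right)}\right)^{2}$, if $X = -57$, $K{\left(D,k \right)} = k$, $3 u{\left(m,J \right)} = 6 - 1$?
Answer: $\frac{27556}{9} \approx 3061.8$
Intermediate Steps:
$u{\left(m,J \right)} = \frac{5}{3}$ ($u{\left(m,J \right)} = \frac{6 - 1}{3} = \frac{1}{3} \cdot 5 = \frac{5}{3}$)
$\left(X + r{\left(K{\left(2,u{\left(0,-5 \right)} \right)} \right)}\right)^{2} = \left(-57 + \frac{5}{3}\right)^{2} = \left(- \frac{166}{3}\right)^{2} = \frac{27556}{9}$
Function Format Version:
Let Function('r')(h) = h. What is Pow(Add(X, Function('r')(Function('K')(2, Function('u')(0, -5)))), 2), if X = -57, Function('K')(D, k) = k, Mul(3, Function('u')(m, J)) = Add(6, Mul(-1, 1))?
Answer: Rational(27556, 9) ≈ 3061.8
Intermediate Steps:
Function('u')(m, J) = Rational(5, 3) (Function('u')(m, J) = Mul(Rational(1, 3), Add(6, Mul(-1, 1))) = Mul(Rational(1, 3), Add(6, -1)) = Mul(Rational(1, 3), 5) = Rational(5, 3))
Pow(Add(X, Function('r')(Function('K')(2, Function('u')(0, -5)))), 2) = Pow(Add(-57, Rational(5, 3)), 2) = Pow(Rational(-166, 3), 2) = Rational(27556, 9)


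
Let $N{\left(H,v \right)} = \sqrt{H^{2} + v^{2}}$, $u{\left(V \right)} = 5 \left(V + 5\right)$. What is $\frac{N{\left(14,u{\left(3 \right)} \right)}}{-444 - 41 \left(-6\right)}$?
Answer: $- \frac{\sqrt{449}}{99} \approx -0.21404$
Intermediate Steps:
$u{\left(V \right)} = 25 + 5 V$ ($u{\left(V \right)} = 5 \left(5 + V\right) = 25 + 5 V$)
$\frac{N{\left(14,u{\left(3 \right)} \right)}}{-444 - 41 \left(-6\right)} = \frac{\sqrt{14^{2} + \left(25 + 5 \cdot 3\right)^{2}}}{-444 - 41 \left(-6\right)} = \frac{\sqrt{196 + \left(25 + 15\right)^{2}}}{-444 - -246} = \frac{\sqrt{196 + 40^{2}}}{-444 + 246} = \frac{\sqrt{196 + 1600}}{-198} = \sqrt{1796} \left(- \frac{1}{198}\right) = 2 \sqrt{449} \left(- \frac{1}{198}\right) = - \frac{\sqrt{449}}{99}$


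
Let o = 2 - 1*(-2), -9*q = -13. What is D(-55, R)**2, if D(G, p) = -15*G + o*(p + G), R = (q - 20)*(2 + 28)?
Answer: 23668225/9 ≈ 2.6298e+6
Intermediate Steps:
q = 13/9 (q = -1/9*(-13) = 13/9 ≈ 1.4444)
R = -1670/3 (R = (13/9 - 20)*(2 + 28) = -167/9*30 = -1670/3 ≈ -556.67)
o = 4 (o = 2 + 2 = 4)
D(G, p) = -11*G + 4*p (D(G, p) = -15*G + 4*(p + G) = -15*G + 4*(G + p) = -15*G + (4*G + 4*p) = -11*G + 4*p)
D(-55, R)**2 = (-11*(-55) + 4*(-1670/3))**2 = (605 - 6680/3)**2 = (-4865/3)**2 = 23668225/9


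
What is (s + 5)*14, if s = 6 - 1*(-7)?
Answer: 252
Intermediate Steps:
s = 13 (s = 6 + 7 = 13)
(s + 5)*14 = (13 + 5)*14 = 18*14 = 252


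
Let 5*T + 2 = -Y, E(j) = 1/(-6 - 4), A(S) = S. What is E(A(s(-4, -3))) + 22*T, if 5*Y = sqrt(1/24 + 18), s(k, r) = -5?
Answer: -89/10 - 11*sqrt(2598)/150 ≈ -12.638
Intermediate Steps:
E(j) = -1/10 (E(j) = 1/(-10) = -1/10)
Y = sqrt(2598)/60 (Y = sqrt(1/24 + 18)/5 = sqrt(433/24)/5 = (sqrt(2598)/12)/5 = sqrt(2598)/60 ≈ 0.84951)
T = -2/5 - sqrt(2598)/300 (T = -2/5 + (-sqrt(2598)/60)/5 = -2/5 - sqrt(2598)/300 ≈ -0.56990)
E(A(s(-4, -3))) + 22*T = -1/10 + 22*(-2/5 - sqrt(2598)/300) = -1/10 + (-44/5 - 11*sqrt(2598)/150) = -89/10 - 11*sqrt(2598)/150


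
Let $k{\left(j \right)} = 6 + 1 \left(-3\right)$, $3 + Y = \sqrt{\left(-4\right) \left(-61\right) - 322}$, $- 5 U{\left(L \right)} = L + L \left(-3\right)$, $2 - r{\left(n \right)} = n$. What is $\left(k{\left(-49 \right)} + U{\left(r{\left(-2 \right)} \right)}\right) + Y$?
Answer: $\frac{8}{5} + i \sqrt{78} \approx 1.6 + 8.8318 i$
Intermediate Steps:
$r{\left(n \right)} = 2 - n$
$U{\left(L \right)} = \frac{2 L}{5}$ ($U{\left(L \right)} = - \frac{L + L \left(-3\right)}{5} = - \frac{L - 3 L}{5} = - \frac{\left(-2\right) L}{5} = \frac{2 L}{5}$)
$Y = -3 + i \sqrt{78}$ ($Y = -3 + \sqrt{\left(-4\right) \left(-61\right) - 322} = -3 + \sqrt{244 - 322} = -3 + \sqrt{-78} = -3 + i \sqrt{78} \approx -3.0 + 8.8318 i$)
$k{\left(j \right)} = 3$ ($k{\left(j \right)} = 6 - 3 = 3$)
$\left(k{\left(-49 \right)} + U{\left(r{\left(-2 \right)} \right)}\right) + Y = \left(3 + \frac{2 \left(2 - -2\right)}{5}\right) - \left(3 - i \sqrt{78}\right) = \left(3 + \frac{2 \left(2 + 2\right)}{5}\right) - \left(3 - i \sqrt{78}\right) = \left(3 + \frac{2}{5} \cdot 4\right) - \left(3 - i \sqrt{78}\right) = \left(3 + \frac{8}{5}\right) - \left(3 - i \sqrt{78}\right) = \frac{23}{5} - \left(3 - i \sqrt{78}\right) = \frac{8}{5} + i \sqrt{78}$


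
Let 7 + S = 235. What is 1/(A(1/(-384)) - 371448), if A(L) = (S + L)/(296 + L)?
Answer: -113663/42219806473 ≈ -2.6922e-6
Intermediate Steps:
S = 228 (S = -7 + 235 = 228)
A(L) = (228 + L)/(296 + L)
1/(A(1/(-384)) - 371448) = 1/((228 + 1/(-384))/(296 + 1/(-384)) - 371448) = 1/((228 - 1/384)/(296 - 1/384) - 371448) = 1/((87551/384)/(113663/384) - 371448) = 1/((384/113663)*(87551/384) - 371448) = 1/(87551/113663 - 371448) = 1/(-42219806473/113663) = -113663/42219806473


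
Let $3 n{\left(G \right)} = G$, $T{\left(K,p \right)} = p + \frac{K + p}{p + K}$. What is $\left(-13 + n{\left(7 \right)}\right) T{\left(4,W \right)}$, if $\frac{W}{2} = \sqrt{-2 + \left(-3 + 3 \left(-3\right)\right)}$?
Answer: $- \frac{32}{3} - \frac{64 i \sqrt{14}}{3} \approx -10.667 - 79.822 i$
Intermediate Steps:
$W = 2 i \sqrt{14}$ ($W = 2 \sqrt{-2 + \left(-3 + 3 \left(-3\right)\right)} = 2 \sqrt{-2 - 12} = 2 \sqrt{-14} = 2 i \sqrt{14} \approx 7.4833 i$)
$T{\left(K,p \right)} = 1 + p$ ($T{\left(K,p \right)} = p + \frac{K + p}{K + p} = p + 1 = 1 + p$)
$n{\left(G \right)} = \frac{G}{3}$
$\left(-13 + n{\left(7 \right)}\right) T{\left(4,W \right)} = \left(-13 + \frac{1}{3} \cdot 7\right) \left(1 + 2 i \sqrt{14}\right) = \left(-13 + \frac{7}{3}\right) \left(1 + 2 i \sqrt{14}\right) = - \frac{32 \left(1 + 2 i \sqrt{14}\right)}{3} = - \frac{32}{3} - \frac{64 i \sqrt{14}}{3}$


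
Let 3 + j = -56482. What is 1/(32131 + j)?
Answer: -1/24354 ≈ -4.1061e-5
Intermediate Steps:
j = -56485 (j = -3 - 56482 = -56485)
1/(32131 + j) = 1/(32131 - 56485) = 1/(-24354) = -1/24354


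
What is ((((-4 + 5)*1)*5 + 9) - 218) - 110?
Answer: -314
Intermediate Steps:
((((-4 + 5)*1)*5 + 9) - 218) - 110 = (((1*1)*5 + 9) - 218) - 110 = ((1*5 + 9) - 218) - 110 = ((5 + 9) - 218) - 110 = (14 - 218) - 110 = -204 - 110 = -314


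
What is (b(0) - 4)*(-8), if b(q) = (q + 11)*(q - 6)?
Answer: 560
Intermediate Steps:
b(q) = (-6 + q)*(11 + q) (b(q) = (11 + q)*(-6 + q) = (-6 + q)*(11 + q))
(b(0) - 4)*(-8) = ((-66 + 0**2 + 5*0) - 4)*(-8) = ((-66 + 0 + 0) - 4)*(-8) = (-66 - 4)*(-8) = -70*(-8) = 560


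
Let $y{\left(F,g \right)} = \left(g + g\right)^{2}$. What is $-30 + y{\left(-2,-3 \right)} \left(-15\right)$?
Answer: $-570$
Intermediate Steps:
$y{\left(F,g \right)} = 4 g^{2}$ ($y{\left(F,g \right)} = \left(2 g\right)^{2} = 4 g^{2}$)
$-30 + y{\left(-2,-3 \right)} \left(-15\right) = -30 + 4 \left(-3\right)^{2} \left(-15\right) = -30 + 4 \cdot 9 \left(-15\right) = -30 + 36 \left(-15\right) = -30 - 540 = -570$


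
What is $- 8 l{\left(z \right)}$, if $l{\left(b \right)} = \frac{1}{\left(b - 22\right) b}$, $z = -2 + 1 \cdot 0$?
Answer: $- \frac{1}{6} \approx -0.16667$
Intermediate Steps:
$z = -2$ ($z = -2 + 0 = -2$)
$l{\left(b \right)} = \frac{1}{b \left(-22 + b\right)}$ ($l{\left(b \right)} = \frac{1}{\left(-22 + b\right) b} = \frac{1}{b \left(-22 + b\right)}$)
$- 8 l{\left(z \right)} = - 8 \frac{1}{\left(-2\right) \left(-22 - 2\right)} = - 8 \left(- \frac{1}{2 \left(-24\right)}\right) = - 8 \left(\left(- \frac{1}{2}\right) \left(- \frac{1}{24}\right)\right) = \left(-8\right) \frac{1}{48} = - \frac{1}{6}$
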